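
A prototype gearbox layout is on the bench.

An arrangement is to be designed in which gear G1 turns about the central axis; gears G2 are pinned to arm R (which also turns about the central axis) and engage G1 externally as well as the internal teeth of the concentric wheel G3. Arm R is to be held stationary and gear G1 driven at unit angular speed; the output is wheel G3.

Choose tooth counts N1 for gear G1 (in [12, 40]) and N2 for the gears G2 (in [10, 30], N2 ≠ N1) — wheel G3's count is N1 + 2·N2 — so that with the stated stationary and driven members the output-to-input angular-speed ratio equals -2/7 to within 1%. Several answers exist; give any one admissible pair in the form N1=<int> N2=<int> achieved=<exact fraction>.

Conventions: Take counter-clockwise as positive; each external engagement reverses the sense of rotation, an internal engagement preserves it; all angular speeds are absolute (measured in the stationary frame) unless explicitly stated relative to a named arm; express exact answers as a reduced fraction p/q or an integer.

N1=12 N2=15 achieved=-2/7

class = planetary set [ratio -2/7 wanted; Willis about the carrier]
Willis with ω_arm = 0: ω_ring/ω_sun = −N1/N3; set equal to -2/7  ⇒  N3/N1 = −1/(-2/7) = 7/2
N3 = N1 + 2·N2  ⇒  N2/N1 = (N3/N1 − 1)/2 = (7/2 − 1)/2 = 5/4
smallest multiple with N1 ≥ 12 and N2 ≥ 10: k = 3  ⇒  N1 = 3·4 = 12, N2 = 3·5 = 15 (N1 ≤ 40, N2 ≤ 30, N2 ≠ N1 ✓), N3 = 12 + 2·15 = 42
check: −N1/N3 with N1 = 12, N3 = 42 gives -2/7; |achieved − target| = 0 ≤ 1/350 ✓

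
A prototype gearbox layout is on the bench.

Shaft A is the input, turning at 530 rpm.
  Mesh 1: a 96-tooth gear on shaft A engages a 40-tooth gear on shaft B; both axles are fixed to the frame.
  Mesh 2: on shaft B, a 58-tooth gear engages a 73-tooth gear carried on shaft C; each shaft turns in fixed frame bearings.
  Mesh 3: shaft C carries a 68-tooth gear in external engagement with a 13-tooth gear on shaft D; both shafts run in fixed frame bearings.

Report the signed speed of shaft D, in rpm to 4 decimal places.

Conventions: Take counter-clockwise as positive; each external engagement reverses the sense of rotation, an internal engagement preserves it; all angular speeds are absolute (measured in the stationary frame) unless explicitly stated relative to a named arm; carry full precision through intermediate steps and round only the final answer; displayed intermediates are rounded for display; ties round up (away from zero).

class = fixed-axis compound train [3 meshes; 3 ratios multiply, 3 sense flips]
mesh 1 [96T→40T]: ω = 530.0000×96/40 = 1272.0000 rpm, sense flips to −
mesh 2 [58T→73T]: ω = 1272.0000×58/73 = 1010.6301 rpm, sense flips to +
mesh 3 [68T→13T]: ω = 1010.6301×68/13 = 5286.3730 rpm, sense flips to −
signed output speed = -5286.3730 rpm

-5286.3730 rpm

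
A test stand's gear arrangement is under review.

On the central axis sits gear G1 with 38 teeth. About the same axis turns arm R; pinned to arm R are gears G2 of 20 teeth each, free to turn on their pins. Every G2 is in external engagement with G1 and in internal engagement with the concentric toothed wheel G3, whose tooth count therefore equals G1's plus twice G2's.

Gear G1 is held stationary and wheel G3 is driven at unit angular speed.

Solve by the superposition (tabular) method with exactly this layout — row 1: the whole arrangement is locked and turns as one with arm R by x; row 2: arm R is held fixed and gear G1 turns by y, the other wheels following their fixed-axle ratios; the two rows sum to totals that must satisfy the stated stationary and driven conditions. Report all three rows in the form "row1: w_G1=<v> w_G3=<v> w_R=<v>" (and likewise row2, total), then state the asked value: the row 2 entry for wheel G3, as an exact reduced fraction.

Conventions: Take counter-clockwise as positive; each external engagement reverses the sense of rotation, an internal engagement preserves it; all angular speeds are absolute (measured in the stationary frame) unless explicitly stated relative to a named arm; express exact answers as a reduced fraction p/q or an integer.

row1: w_G1=39/58 w_G3=39/58 w_R=39/58
row2: w_G1=-39/58 w_G3=19/58 w_R=0
total: w_G1=0 w_G3=1 w_R=39/58
asked value: 19/58

recognized (axles ride arm R): planetary set, 38/20/78 teeth
row 1: whole set turns with the arm by x
row 2: sun turns y, ring = −(38/78)·y, arm 0
boundary: total ω_sun = x + y = 0 and total ω_ring = x − (38/78)·y = 1  ⇒  y = -39/58, x = 39/58
row 2 ring = −(38/78)·(-39/58) = 19/58
totals (row 1 + row 2): sun 39/58 + (-39/58) = 0, ring 39/58 + 19/58 = 1, arm 39/58 + 0 = 39/58
asked cell (row2, ring) = 19/58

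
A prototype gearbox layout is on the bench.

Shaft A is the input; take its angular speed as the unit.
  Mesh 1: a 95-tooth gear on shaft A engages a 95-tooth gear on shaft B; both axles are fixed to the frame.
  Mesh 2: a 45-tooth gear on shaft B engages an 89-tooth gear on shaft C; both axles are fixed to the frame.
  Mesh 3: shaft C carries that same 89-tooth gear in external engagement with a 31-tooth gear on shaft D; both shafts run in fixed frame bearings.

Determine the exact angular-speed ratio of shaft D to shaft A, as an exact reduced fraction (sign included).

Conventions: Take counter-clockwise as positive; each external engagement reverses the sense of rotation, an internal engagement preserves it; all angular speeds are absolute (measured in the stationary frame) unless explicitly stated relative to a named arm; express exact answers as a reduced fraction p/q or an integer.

-45/31

class = fixed-axis compound train [3 meshes; 3 ratios multiply, 3 sense flips]
mesh 1 [95T→95T]: running ratio 1, sense −
mesh 2 [45T→89T]: running ratio 45/89, sense +
mesh 3 [89T→31T]: running ratio 45/31, sense −
ω_out/ω_in = -45/31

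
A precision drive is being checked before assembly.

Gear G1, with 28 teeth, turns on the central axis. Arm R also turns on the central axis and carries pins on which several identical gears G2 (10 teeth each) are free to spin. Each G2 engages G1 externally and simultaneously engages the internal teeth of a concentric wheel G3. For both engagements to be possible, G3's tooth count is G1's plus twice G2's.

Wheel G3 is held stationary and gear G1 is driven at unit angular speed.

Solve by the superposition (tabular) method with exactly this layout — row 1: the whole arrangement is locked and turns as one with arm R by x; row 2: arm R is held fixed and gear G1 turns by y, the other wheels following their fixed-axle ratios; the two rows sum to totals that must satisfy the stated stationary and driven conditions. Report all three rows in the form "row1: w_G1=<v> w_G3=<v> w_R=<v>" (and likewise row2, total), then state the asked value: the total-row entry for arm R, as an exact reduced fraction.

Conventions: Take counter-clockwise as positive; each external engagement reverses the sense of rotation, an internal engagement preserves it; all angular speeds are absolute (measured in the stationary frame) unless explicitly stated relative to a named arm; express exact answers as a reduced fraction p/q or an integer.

topology: planetary set — G1 28T / G2 10T / G3 48T, arm = carrier (Willis)
row 1 — lock + rotate with arm: ω_sun = ω_ring = ω_arm = x
superposition row 2 [arm held]: sun y, ring −(28/48)·y, arm 0
boundary: total ω_ring = x − (28/48)·y = 0 and total ω_sun = x + y = 1  ⇒  y = 12/19, x = 7/19
row 2 ring = −(28/48)·12/19 = -7/19
totals (row 1 + row 2): sun 7/19 + 12/19 = 1, ring 7/19 + (-7/19) = 0, arm 7/19 + 0 = 7/19
asked cell (total, arm) = 7/19

row1: w_G1=7/19 w_G3=7/19 w_R=7/19
row2: w_G1=12/19 w_G3=-7/19 w_R=0
total: w_G1=1 w_G3=0 w_R=7/19
asked value: 7/19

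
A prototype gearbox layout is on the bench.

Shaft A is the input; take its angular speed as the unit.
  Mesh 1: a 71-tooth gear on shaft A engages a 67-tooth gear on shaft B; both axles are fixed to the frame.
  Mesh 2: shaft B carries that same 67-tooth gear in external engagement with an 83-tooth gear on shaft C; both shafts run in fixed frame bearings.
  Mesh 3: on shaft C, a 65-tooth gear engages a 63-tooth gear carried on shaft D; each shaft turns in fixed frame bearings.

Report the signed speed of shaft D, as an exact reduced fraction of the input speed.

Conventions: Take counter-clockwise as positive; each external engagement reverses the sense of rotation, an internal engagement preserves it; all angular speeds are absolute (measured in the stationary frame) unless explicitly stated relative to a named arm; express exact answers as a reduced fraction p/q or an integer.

-4615/5229

3-mesh fixed-axis compound train (all bearings frame-fixed)
mesh 1 [71T→67T]: |ω|/ω_in = 1×71/67 = 71/67, sense flips to −
mesh 2 [67T→83T]: |ω|/ω_in = (71/67)×67/83 = 71/83, sense flips to +
mesh 3 [65T→63T]: |ω|/ω_in = (71/83)×65/63 = 4615/5229, sense flips to −
signed output speed (× input speed) = -4615/5229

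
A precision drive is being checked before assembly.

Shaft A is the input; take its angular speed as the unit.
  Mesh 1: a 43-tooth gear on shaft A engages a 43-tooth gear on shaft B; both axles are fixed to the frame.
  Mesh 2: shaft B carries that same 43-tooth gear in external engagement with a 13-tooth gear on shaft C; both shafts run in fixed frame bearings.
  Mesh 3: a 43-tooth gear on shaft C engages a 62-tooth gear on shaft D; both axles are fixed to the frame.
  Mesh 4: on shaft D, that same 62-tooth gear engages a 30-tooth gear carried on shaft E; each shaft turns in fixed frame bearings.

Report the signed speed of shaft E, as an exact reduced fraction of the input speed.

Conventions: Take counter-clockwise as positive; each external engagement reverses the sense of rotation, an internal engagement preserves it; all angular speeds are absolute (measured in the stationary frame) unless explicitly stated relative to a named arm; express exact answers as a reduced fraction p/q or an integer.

4-mesh fixed-axis compound train (all bearings frame-fixed)
mesh 1 [43T→43T]: |ω|/ω_in = 1×43/43 = 1, sense flips to −
mesh 2 [43T→13T]: |ω|/ω_in = 1×43/13 = 43/13, sense flips to +
mesh 3 [43T→62T]: |ω|/ω_in = (43/13)×43/62 = 1849/806, sense flips to −
mesh 4 [62T→30T]: |ω|/ω_in = (1849/806)×62/30 = 1849/390, sense flips to +
signed output speed (× input speed) = 1849/390

1849/390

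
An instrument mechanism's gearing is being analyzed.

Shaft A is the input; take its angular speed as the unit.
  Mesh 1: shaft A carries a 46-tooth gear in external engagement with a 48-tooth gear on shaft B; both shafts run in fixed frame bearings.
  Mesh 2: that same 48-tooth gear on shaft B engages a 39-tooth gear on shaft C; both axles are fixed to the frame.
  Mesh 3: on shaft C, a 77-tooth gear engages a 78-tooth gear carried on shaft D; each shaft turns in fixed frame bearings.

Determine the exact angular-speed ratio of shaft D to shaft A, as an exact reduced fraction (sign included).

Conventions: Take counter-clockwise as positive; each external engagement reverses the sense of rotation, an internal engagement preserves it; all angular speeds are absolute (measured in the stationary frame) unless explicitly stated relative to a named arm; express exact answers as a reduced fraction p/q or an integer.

-1771/1521

class = fixed-axis compound train [3 meshes; 3 ratios multiply, 3 sense flips]
mesh 1 [46T→48T]: running ratio 23/24, sense −
mesh 2 [48T→39T]: running ratio 46/39, sense +
mesh 3 [77T→78T]: running ratio 1771/1521, sense −
ω_out/ω_in = -1771/1521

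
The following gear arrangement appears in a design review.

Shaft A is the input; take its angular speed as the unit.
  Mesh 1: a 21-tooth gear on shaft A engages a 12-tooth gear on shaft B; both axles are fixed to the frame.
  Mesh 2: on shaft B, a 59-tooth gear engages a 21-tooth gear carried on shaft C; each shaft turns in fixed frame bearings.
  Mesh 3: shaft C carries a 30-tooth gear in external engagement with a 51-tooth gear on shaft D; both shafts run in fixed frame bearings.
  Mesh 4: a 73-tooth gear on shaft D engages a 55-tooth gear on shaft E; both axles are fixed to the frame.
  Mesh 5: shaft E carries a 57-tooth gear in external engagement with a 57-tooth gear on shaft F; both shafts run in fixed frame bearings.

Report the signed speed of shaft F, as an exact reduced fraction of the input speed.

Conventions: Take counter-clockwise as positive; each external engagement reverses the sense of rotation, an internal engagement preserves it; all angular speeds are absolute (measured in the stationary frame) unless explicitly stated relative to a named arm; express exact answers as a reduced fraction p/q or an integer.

-4307/1122

5-mesh fixed-axis compound train (all bearings frame-fixed)
mesh 1 [21T→12T]: |ω|/ω_in = 1×21/12 = 7/4, sense flips to −
mesh 2 [59T→21T]: |ω|/ω_in = (7/4)×59/21 = 59/12, sense flips to +
mesh 3 [30T→51T]: |ω|/ω_in = (59/12)×30/51 = 295/102, sense flips to −
mesh 4 [73T→55T]: |ω|/ω_in = (295/102)×73/55 = 4307/1122, sense flips to +
mesh 5 [57T→57T]: |ω|/ω_in = (4307/1122)×57/57 = 4307/1122, sense flips to −
signed output speed (× input speed) = -4307/1122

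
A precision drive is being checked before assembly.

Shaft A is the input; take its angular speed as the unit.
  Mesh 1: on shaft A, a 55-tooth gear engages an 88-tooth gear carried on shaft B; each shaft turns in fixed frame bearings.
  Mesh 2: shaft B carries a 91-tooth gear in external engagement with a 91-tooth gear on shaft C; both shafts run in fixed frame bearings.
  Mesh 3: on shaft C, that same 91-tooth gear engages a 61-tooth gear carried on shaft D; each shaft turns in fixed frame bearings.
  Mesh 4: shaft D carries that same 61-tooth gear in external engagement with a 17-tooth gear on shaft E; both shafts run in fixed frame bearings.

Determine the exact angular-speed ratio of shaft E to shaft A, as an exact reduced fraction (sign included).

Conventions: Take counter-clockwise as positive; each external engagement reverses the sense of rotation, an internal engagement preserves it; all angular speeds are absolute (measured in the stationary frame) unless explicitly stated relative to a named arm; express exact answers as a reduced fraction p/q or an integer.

455/136

class = fixed-axis compound train [4 meshes; 4 ratios multiply, 4 sense flips]
mesh 1 [55T→88T]: running ratio 5/8, sense −
mesh 2 [91T→91T]: running ratio 5/8, sense +
mesh 3 [91T→61T]: running ratio 455/488, sense −
mesh 4 [61T→17T]: running ratio 455/136, sense +
ω_out/ω_in = 455/136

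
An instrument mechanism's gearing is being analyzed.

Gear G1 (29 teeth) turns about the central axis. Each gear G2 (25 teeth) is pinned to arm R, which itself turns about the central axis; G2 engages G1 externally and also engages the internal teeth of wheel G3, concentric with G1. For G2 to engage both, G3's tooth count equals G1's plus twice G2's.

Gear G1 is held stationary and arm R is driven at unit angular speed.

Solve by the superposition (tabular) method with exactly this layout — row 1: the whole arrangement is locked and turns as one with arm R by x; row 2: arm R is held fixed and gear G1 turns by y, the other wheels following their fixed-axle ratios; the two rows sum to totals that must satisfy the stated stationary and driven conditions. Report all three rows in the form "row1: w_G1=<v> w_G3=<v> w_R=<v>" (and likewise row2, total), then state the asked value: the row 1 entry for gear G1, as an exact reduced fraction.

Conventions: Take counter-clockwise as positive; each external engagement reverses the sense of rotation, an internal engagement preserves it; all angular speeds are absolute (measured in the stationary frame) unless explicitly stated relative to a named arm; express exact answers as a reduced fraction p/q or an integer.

recognized (axles ride arm R): planetary set, 29/25/79 teeth
row 1 — lock + rotate with arm: ω_sun = ω_ring = ω_arm = x
row 2: sun turns y, ring = −(29/79)·y, arm 0
boundary: total ω_sun = x + y = 0 and total ω_arm = x = 1  ⇒  y = -1, x = 1
row 2 ring = −(29/79)·(-1) = 29/79
totals (row 1 + row 2): sun 1 + (-1) = 0, ring 1 + 29/79 = 108/79, arm 1 + 0 = 1
asked cell (row1, sun) = 1

row1: w_G1=1 w_G3=1 w_R=1
row2: w_G1=-1 w_G3=29/79 w_R=0
total: w_G1=0 w_G3=108/79 w_R=1
asked value: 1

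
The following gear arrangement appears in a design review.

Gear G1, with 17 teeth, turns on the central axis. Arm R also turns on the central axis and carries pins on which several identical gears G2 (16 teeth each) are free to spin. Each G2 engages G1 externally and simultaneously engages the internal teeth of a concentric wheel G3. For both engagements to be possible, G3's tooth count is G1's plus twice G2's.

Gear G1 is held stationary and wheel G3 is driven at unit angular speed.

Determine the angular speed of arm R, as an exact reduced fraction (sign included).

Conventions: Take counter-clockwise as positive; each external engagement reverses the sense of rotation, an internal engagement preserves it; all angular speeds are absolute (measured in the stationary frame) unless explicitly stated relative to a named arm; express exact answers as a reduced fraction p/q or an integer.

49/66

class = planetary set [G3 = 17+2·16 = 49; Willis about the carrier]
ring teeth: 17 + 2·16 = 49
17(ω_sun−ω_arm) = −49(ω_ring−ω_arm),  ω_sun = 0, ω_ring = 1
17(0−ω_arm) = −49(1−ω_arm)  ⇒  66·ω_arm = 49  ⇒  ω_arm = 49/66
exact speed ratio = 49/66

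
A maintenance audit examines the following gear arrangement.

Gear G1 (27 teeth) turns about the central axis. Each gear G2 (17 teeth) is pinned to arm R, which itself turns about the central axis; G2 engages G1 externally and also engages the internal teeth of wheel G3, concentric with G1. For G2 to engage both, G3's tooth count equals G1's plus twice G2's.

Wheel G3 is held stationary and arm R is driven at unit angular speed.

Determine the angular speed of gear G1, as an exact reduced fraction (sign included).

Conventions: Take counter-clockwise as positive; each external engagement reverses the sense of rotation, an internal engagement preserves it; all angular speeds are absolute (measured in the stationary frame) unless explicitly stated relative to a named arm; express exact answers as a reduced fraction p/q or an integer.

88/27

planetary set (27T centre, 17T on arm, 61T internal) — Willis relation
ring teeth: 27 + 2·17 = 61
27(ω_sun−ω_arm) = −61(ω_ring−ω_arm),  ω_ring = 0, ω_arm = 1
ω_sun = 1 − (61/27)(0−1) = 88/27
exact speed ratio = 88/27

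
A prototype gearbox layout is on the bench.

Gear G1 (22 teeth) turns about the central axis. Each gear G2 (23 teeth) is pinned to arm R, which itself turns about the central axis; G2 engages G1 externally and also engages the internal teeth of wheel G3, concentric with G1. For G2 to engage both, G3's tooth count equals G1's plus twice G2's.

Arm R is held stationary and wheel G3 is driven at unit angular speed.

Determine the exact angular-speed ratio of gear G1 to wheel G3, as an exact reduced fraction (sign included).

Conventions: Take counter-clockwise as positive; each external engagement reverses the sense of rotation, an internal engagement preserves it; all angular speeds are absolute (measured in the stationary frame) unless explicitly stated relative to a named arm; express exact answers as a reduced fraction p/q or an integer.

-34/11

planetary set (22T centre, 23T on arm, 68T internal) — Willis relation
ring teeth: 22 + 2·23 = 68
22(ω_sun−ω_arm) = −68(ω_ring−ω_arm),  ω_arm = 0, ω_ring = 1
ω_sun = 0 − (68/22)(1−0) = -34/11
ω_out/ω_in = -34/11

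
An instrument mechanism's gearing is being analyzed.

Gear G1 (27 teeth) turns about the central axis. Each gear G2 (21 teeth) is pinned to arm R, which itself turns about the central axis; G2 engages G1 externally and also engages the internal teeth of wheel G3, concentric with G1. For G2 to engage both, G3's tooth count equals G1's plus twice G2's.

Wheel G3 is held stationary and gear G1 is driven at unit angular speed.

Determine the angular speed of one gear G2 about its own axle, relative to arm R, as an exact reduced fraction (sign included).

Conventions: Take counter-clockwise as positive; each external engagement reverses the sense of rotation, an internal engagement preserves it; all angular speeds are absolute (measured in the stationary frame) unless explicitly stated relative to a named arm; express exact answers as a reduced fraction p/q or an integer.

-207/224

class = planetary set [G3 = 27+2·21 = 69; Willis about the carrier]
ring teeth: 27 + 2·21 = 69
27(ω_sun−ω_arm) = −69(ω_ring−ω_arm),  ω_ring = 0, ω_sun = 1
27(1−ω_arm) = −69(0−ω_arm)  ⇒  96·ω_arm = 27  ⇒  ω_arm = 9/32
sun–planet mesh: 27·(1−9/32) = −21·(ω_p−ω_arm)  ⇒  ω_p−ω_arm = -207/224
exact speed ratio = -207/224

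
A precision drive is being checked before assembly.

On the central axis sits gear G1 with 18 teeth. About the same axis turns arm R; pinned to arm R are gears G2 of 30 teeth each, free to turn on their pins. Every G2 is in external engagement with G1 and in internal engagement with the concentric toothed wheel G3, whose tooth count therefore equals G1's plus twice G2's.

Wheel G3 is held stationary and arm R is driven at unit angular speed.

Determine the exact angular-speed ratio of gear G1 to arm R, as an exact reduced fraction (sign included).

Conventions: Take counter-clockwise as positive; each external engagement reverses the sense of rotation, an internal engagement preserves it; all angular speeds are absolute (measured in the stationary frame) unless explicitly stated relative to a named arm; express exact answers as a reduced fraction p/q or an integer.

16/3

recognized (axles ride arm R): planetary set, 18/30/78 teeth
ring teeth: 18 + 2·30 = 78
18(ω_sun−ω_arm) = −78(ω_ring−ω_arm),  ω_ring = 0, ω_arm = 1
ω_sun = 1 − (78/18)(0−1) = 16/3
ω_out/ω_in = 16/3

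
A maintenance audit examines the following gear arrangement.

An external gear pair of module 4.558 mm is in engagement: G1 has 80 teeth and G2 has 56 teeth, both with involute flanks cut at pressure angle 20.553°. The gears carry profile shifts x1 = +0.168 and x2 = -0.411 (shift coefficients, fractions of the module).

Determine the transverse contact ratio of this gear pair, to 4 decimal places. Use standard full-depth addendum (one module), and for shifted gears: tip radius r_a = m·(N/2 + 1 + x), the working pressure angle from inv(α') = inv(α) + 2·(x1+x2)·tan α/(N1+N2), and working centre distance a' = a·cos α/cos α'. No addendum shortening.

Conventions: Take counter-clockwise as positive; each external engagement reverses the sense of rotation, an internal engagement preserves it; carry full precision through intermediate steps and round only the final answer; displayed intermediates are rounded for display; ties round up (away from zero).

1.8105

recognized (one external pair, fixed centres): single-mesh tooth geometry, m = 4.558, N1 = 80, N2 = 56
base radii: r_b1 = 170.714938, r_b2 = 119.500456
tip radii: r_a1 = 187.643744, r_a2 = 130.308662
inv(α') = inv(20.553°) + 2·(+0.168-0.411)·tan α/(80+56) = 0.01488200  ⇒  α' = 19.99031°
a' = a·cos α / cos α' = 309.9440·cos 20.553°/cos 19.99031° = 308.821774
action lengths: √(r_a1²−r_b1²) = 77.888283, √(r_a2²−r_b2²) = 51.961412
base pitch p_b = π·m·cos α = 13.407920
CR = (77.888283 + 51.961412 − 308.821774·sin 19.99031°)/13.407920 = 1.810534
contact ratio ≈ 1.8105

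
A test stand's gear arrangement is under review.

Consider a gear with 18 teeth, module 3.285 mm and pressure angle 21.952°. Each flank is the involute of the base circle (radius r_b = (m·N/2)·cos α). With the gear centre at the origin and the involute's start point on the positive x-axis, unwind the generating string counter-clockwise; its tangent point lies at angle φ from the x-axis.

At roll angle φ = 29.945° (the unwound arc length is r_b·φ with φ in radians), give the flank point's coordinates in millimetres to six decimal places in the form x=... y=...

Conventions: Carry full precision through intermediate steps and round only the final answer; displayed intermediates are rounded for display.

class = single-mesh tooth geometry [base-circle involute, m = 3.285, 18T]
pitch radius r_p = m·N/2 = 3.285·18/2 = 29.565000
base radius r_b = r_p·cos α = 29.565000·cos 21.952° = 27.421459
roll angle φ = 29.945° = 0.52263884 rad
x = r_b·(cos φ + φ·sin φ) = 30.914673
y = r_b·(sin φ − φ·cos φ) = 1.269594

x=30.914673 y=1.269594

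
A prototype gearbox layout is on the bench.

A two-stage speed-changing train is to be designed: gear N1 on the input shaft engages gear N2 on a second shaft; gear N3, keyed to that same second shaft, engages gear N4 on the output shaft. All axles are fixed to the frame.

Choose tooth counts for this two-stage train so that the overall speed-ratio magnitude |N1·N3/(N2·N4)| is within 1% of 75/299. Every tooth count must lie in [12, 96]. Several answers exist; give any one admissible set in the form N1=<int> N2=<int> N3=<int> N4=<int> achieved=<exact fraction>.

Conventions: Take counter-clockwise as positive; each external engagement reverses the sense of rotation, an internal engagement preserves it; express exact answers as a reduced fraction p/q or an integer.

N1=15 N2=13 N3=15 N4=69 achieved=75/299

class = fixed-axis compound train [2-stage, 75/299 wanted]
target = 75/299 in lowest terms: an exact hit needs N1·N3 = k·75 and N2·N4 = k·299 for one integer k, every count in [12, 96]; additionally prefer no 1:1 stage (N1 ≠ N2, N3 ≠ N4)
k = 1…2: no 1:1-free in-range split of k·75 and k·299 into factor pairs; take k = 3
k = 3: N1·N3 = 225 = 15·15, N2·N4 = 897 = 13·69
achieved = 15·15/(13·69) = 75/299; |achieved − target| = 0 ≤ 3/1196 ✓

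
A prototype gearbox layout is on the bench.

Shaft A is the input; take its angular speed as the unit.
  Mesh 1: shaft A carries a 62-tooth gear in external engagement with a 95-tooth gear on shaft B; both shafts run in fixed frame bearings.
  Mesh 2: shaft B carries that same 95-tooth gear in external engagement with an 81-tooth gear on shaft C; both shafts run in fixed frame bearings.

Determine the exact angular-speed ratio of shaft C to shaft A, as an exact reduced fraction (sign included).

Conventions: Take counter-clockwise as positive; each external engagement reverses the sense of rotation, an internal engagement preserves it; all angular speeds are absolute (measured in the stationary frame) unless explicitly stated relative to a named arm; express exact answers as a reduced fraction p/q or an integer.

62/81

class = fixed-axis compound train [2 meshes; 2 ratios multiply, 2 sense flips]
mesh 1 [62T→95T]: running ratio 62/95, sense −
mesh 2 [95T→81T]: running ratio 62/81, sense +
ω_out/ω_in = 62/81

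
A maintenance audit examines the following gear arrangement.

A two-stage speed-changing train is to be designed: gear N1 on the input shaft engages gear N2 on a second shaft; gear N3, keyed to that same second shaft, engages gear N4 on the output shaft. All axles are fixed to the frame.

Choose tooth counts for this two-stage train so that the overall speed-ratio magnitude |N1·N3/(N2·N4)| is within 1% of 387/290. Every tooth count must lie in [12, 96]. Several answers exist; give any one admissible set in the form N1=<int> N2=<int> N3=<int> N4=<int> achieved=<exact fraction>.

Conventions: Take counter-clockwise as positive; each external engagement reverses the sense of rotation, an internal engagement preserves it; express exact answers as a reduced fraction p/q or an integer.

class = fixed-axis compound train [2-stage, 387/290 wanted]
target = 387/290 in lowest terms: an exact hit needs N1·N3 = k·387 and N2·N4 = k·290 for one integer k, every count in [12, 96]; additionally prefer no 1:1 stage (N1 ≠ N2, N3 ≠ N4)
k = 1: no 1:1-free in-range split of k·387 and k·290 into factor pairs; take k = 2
k = 2: N1·N3 = 774 = 18·43, N2·N4 = 580 = 20·29
achieved = 18·43/(20·29) = 387/290; |achieved − target| = 0 ≤ 387/29000 ✓

N1=18 N2=20 N3=43 N4=29 achieved=387/290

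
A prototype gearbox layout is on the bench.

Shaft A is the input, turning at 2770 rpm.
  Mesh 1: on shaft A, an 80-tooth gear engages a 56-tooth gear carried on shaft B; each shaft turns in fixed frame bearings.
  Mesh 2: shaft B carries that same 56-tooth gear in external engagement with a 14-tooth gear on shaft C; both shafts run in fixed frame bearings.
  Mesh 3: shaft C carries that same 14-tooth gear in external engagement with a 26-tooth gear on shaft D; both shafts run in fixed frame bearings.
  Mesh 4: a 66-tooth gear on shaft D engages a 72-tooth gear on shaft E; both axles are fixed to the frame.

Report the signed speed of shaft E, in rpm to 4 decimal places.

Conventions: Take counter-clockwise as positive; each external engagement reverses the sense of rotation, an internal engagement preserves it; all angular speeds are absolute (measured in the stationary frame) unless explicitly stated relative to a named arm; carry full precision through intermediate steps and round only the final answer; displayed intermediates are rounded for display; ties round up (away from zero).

4-mesh fixed-axis compound train (all bearings frame-fixed)
mesh 1 [80T→56T]: ω = 2770.0000×80/56 = 3957.1429 rpm, sense flips to −
mesh 2 [56T→14T]: ω = 3957.1429×56/14 = 15828.5714 rpm, sense flips to +
mesh 3 [14T→26T]: ω = 15828.5714×14/26 = 8523.0769 rpm, sense flips to −
mesh 4 [66T→72T]: ω = 8523.0769×66/72 = 7812.8205 rpm, sense flips to +
signed output speed = +7812.8205 rpm

+7812.8205 rpm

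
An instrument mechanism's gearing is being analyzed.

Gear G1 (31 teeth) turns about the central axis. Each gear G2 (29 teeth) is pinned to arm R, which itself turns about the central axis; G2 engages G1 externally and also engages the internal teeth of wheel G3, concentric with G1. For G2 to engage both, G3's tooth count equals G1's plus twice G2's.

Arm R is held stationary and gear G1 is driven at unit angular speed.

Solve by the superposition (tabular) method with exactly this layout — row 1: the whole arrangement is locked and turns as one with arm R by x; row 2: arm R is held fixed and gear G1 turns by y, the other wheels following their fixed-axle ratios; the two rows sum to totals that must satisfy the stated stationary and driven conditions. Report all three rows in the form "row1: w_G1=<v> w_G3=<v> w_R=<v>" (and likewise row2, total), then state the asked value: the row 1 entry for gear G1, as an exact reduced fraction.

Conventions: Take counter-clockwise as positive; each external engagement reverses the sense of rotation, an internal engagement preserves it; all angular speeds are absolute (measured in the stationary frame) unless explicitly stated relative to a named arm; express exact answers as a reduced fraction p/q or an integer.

class = planetary set [G3 = 31+2·29 = 89; Willis about the carrier]
superposition row 1 [locked train]: every member turns x
row 2: sun turns y, ring = −(31/89)·y, arm 0
boundary: total ω_arm = x = 0 and total ω_sun = x + y = 1  ⇒  y = 1, x = 0
row 2 ring = −(31/89)·1 = -31/89
totals (row 1 + row 2): sun 0 + 1 = 1, ring 0 + (-31/89) = -31/89, arm 0 + 0 = 0
asked cell (row1, sun) = 0

row1: w_G1=0 w_G3=0 w_R=0
row2: w_G1=1 w_G3=-31/89 w_R=0
total: w_G1=1 w_G3=-31/89 w_R=0
asked value: 0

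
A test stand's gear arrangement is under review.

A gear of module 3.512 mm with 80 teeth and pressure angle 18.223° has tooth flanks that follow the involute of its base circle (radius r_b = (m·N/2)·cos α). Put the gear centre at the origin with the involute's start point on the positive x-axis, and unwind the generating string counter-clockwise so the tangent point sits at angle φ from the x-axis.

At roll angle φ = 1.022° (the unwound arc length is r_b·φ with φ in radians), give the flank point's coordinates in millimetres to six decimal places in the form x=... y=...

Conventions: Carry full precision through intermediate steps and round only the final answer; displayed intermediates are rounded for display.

recognized (one wheel, involute flank): single-mesh tooth geometry, m = 3.512, N = 80
pitch radius r_p = m·N/2 = 3.512·80/2 = 140.480000
base radius r_b = r_p·cos α = 140.480000·cos 18.223° = 133.434450
roll angle φ = 1.022° = 0.01783726 rad
x = r_b·(cos φ + φ·sin φ) = 133.455675
y = r_b·(sin φ − φ·cos φ) = 0.000252

x=133.455675 y=0.000252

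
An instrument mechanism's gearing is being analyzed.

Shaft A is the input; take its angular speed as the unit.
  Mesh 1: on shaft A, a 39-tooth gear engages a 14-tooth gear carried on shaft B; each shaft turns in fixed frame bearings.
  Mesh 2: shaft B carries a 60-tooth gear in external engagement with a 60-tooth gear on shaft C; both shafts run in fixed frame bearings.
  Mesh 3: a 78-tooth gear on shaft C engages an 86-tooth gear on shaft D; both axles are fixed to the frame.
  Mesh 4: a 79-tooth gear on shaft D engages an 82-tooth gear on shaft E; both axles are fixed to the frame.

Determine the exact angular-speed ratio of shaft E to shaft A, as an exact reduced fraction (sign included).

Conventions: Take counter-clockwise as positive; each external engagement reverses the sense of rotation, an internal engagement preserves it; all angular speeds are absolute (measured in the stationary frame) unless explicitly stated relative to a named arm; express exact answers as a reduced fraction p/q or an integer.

120159/49364

class = fixed-axis compound train [4 meshes; 4 ratios multiply, 4 sense flips]
mesh 1 [39T→14T]: running ratio 39/14, sense −
mesh 2 [60T→60T]: running ratio 39/14, sense +
mesh 3 [78T→86T]: running ratio 1521/602, sense −
mesh 4 [79T→82T]: running ratio 120159/49364, sense +
ω_out/ω_in = 120159/49364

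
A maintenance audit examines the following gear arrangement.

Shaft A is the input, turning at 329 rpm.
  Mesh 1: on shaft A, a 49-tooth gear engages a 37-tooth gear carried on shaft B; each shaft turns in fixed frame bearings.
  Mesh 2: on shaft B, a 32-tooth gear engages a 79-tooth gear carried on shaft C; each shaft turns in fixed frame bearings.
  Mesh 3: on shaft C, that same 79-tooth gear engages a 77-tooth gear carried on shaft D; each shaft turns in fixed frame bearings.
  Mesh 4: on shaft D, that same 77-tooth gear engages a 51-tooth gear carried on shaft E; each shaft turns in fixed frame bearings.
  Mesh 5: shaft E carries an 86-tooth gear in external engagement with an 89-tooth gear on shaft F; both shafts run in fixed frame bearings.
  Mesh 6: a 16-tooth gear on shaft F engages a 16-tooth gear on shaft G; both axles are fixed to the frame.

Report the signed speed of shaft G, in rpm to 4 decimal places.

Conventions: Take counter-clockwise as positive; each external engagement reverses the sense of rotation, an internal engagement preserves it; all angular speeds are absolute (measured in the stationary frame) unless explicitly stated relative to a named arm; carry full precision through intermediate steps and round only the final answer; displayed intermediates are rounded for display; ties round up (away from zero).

recognized (7 fixed axles, 6 meshes): fixed-axis compound train
mesh 1 [49T→37T]: ω = 329.0000×49/37 = 435.7027 rpm, sense flips to −
mesh 2 [32T→79T]: ω = 435.7027×32/79 = 176.4872 rpm, sense flips to +
mesh 3 [79T→77T]: ω = 176.4872×79/77 = 181.0713 rpm, sense flips to −
mesh 4 [77T→51T]: ω = 181.0713×77/51 = 273.3821 rpm, sense flips to +
mesh 5 [86T→89T]: ω = 273.3821×86/89 = 264.1670 rpm, sense flips to −
mesh 6 [16T→16T]: ω = 264.1670×16/16 = 264.1670 rpm, sense flips to +
signed output speed = +264.1670 rpm

+264.1670 rpm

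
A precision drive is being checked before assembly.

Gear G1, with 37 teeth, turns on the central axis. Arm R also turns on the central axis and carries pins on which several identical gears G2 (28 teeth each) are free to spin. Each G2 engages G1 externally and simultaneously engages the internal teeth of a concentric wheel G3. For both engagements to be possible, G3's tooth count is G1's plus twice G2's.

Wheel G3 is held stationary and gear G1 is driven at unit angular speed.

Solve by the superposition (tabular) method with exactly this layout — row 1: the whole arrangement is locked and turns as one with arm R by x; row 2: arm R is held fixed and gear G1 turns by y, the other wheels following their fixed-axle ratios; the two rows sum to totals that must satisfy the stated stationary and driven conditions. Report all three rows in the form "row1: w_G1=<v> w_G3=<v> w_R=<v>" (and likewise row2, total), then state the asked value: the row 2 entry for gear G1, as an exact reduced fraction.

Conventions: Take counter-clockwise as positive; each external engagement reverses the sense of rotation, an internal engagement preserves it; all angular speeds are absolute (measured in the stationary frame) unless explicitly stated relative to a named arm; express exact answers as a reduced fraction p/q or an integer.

row1: w_G1=37/130 w_G3=37/130 w_R=37/130
row2: w_G1=93/130 w_G3=-37/130 w_R=0
total: w_G1=1 w_G3=0 w_R=37/130
asked value: 93/130

class = planetary set [G3 = 37+2·28 = 93; Willis about the carrier]
superposition row 1 [locked train]: every member turns x
row 2 (arm held, sun turns y): ω_ring = −(37/93)·y, ω_arm = 0
boundary: total ω_ring = x − (37/93)·y = 0 and total ω_sun = x + y = 1  ⇒  y = 93/130, x = 37/130
row 2 ring = −(37/93)·93/130 = -37/130
totals (row 1 + row 2): sun 37/130 + 93/130 = 1, ring 37/130 + (-37/130) = 0, arm 37/130 + 0 = 37/130
asked cell (row2, sun) = 93/130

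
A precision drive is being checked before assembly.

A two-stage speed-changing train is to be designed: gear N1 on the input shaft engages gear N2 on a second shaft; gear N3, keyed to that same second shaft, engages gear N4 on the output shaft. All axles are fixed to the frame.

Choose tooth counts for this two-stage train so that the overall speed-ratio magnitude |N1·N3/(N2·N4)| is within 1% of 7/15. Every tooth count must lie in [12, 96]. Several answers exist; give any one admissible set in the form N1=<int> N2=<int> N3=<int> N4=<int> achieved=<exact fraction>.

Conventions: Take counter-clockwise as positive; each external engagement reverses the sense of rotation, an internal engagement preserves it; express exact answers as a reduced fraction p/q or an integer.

N1=12 N2=30 N3=14 N4=12 achieved=7/15

class = fixed-axis compound train [2-stage, 7/15 wanted]
target = 7/15 in lowest terms: an exact hit needs N1·N3 = k·7 and N2·N4 = k·15 for one integer k, every count in [12, 96]; additionally prefer no 1:1 stage (N1 ≠ N2, N3 ≠ N4)
k = 1…23: no 1:1-free in-range split of k·7 and k·15 into factor pairs; take k = 24
k = 24: N1·N3 = 168 = 12·14, N2·N4 = 360 = 30·12
achieved = 12·14/(30·12) = 7/15; |achieved − target| = 0 ≤ 7/1500 ✓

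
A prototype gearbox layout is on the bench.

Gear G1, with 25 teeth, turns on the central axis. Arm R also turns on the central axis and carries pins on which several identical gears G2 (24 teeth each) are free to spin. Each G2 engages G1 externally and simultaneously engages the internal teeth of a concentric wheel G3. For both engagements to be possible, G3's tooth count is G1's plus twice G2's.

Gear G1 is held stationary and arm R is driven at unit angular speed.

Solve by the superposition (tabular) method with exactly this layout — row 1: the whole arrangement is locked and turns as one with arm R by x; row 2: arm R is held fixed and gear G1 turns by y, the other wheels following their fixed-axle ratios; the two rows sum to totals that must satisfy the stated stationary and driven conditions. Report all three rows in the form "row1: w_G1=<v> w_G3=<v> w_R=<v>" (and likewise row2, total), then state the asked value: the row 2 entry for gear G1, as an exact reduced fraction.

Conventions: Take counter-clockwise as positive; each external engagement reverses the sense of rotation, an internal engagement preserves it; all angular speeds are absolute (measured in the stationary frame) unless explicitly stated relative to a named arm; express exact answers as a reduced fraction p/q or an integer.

row1: w_G1=1 w_G3=1 w_R=1
row2: w_G1=-1 w_G3=25/73 w_R=0
total: w_G1=0 w_G3=98/73 w_R=1
asked value: -1

planetary set (25T centre, 24T on arm, 73T internal) — Willis relation
row 1: whole set turns with the arm by x
superposition row 2 [arm held]: sun y, ring −(25/73)·y, arm 0
boundary: total ω_sun = x + y = 0 and total ω_arm = x = 1  ⇒  y = -1, x = 1
row 2 ring = −(25/73)·(-1) = 25/73
totals (row 1 + row 2): sun 1 + (-1) = 0, ring 1 + 25/73 = 98/73, arm 1 + 0 = 1
asked cell (row2, sun) = -1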